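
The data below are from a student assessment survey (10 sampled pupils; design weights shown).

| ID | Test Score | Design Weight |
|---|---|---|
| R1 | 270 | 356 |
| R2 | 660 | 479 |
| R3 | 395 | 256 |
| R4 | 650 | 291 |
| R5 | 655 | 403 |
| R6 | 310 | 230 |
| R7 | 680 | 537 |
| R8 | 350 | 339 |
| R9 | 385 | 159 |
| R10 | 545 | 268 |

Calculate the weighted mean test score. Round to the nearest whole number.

521

Weighted sum = 270×356 + 660×479 + 395×256 + 650×291 + 655×403 + 310×230 + 680×537 + 350×339 + 385×159 + 545×268
  = 96120 + 316140 + 101120 + 189150 + 263965 + 71300 + 365160 + 118650 + 61215 + 146060 = 1728880
Sum of weights = 356 + 479 + 256 + 291 + 403 + 230 + 537 + 339 + 159 + 268 = 3318
Weighted mean = 1728880 / 3318 = 521.06088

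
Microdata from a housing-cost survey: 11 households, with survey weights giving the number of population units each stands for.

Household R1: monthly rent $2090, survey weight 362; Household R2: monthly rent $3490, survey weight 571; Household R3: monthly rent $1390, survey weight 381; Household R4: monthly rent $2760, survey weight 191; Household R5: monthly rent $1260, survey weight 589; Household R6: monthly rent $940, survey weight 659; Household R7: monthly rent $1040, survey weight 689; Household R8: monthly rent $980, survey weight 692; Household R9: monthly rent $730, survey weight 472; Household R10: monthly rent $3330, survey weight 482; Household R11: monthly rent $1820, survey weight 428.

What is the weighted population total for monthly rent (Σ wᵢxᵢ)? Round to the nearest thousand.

Weighted total = 9291020

9291000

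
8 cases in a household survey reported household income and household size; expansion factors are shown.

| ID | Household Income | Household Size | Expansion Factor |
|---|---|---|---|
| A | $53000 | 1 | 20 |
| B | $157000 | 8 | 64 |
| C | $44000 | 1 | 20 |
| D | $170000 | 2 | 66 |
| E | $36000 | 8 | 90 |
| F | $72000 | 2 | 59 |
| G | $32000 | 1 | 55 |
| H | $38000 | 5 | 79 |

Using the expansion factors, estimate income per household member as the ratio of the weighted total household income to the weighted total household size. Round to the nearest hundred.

18000

Σ wᵢ·y = 53000×20 + 157000×64 + 44000×20 + 170000×66 + 36000×90 + 72000×59 + 32000×55 + 38000×79
  = 1060000 + 10048000 + 880000 + 11220000 + 3240000 + 4248000 + 1760000 + 3002000 = 35458000
Σ wᵢ·x = 1×20 + 8×64 + 1×20 + 2×66 + 8×90 + 2×59 + 1×55 + 5×79
  = 1972
Ratio = 35458000 / 1972 = 17980.73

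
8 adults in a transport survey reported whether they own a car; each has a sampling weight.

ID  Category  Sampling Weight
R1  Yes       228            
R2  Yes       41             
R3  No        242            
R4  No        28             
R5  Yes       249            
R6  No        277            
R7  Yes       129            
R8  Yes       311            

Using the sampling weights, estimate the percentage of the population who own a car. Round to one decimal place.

63.7

Sum of weights for 'Yes' = 228 + 41 + 249 + 129 + 311 = 958
Total weight = 1505
Weighted proportion = 958 / 1505 = 0.63654485 → 63.654485%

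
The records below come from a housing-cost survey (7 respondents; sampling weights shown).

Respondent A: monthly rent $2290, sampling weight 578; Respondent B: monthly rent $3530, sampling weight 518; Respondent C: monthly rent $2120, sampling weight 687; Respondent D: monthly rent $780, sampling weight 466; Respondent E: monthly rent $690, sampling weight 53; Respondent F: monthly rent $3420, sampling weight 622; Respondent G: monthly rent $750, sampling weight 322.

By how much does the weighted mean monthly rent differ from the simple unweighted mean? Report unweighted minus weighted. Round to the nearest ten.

-330

Unweighted sum = 2290 + 3530 + 2120 + 780 + 690 + 3420 + 750 = 13580
Unweighted mean = 13580 / 7 = 1940
Weighted sum = 2290×578 + 3530×518 + 2120×687 + 780×466 + 690×53 + 3420×622 + 750×322
  = 7377390
Sum of weights = 578 + 518 + 687 + 466 + 53 + 622 + 322 = 3246
Weighted mean = 7377390 / 3246 = 2272.7634
Difference (unweighted minus weighted) = -332.7634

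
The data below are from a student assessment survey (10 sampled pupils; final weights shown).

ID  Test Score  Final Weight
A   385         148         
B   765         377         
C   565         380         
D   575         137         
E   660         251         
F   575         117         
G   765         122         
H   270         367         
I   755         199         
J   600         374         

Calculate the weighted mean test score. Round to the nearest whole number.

582

Weighted sum = 385×148 + 765×377 + 565×380 + 575×137 + 660×251 + 575×117 + 765×122 + 270×367 + 755×199 + 600×374
  = 56980 + 288405 + 214700 + 78775 + 165660 + 67275 + 93330 + 99090 + 150245 + 224400 = 1438860
Sum of weights = 2472
Weighted mean = 1438860 / 2472 = 582.06311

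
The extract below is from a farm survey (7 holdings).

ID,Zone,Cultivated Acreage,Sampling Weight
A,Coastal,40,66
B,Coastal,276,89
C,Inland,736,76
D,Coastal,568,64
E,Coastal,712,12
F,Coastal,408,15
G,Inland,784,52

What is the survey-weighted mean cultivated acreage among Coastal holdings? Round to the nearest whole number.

318

Coastal rows: A, B, D, E, F
Weighted sum = 40×66 + 276×89 + 568×64 + 712×12 + 408×15
  = 2640 + 24564 + 36352 + 8544 + 6120 = 78220
Sum of weights = 66 + 89 + 64 + 12 + 15 = 246
Weighted mean = 78220 / 246 = 317.96748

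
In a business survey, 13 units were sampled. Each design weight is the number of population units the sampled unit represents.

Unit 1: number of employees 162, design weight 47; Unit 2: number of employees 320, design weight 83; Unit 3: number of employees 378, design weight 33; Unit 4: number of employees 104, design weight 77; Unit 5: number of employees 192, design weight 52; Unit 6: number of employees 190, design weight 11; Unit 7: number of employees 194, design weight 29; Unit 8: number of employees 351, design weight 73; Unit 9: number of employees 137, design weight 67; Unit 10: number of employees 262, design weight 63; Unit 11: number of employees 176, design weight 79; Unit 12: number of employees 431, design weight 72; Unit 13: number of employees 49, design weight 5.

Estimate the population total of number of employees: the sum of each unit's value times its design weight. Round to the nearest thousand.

169000

Weighted total = 168845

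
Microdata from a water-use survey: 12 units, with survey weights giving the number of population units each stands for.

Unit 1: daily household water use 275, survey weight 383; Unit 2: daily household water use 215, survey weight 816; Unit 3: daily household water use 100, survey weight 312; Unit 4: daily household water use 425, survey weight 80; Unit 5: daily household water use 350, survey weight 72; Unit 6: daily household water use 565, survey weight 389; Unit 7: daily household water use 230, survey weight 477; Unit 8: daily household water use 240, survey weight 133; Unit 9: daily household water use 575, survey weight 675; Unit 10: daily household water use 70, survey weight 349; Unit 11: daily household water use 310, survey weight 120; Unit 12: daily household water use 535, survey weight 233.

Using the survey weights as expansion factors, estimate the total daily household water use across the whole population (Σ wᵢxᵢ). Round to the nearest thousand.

1307000

Weighted total = 275×383 + 215×816 + 100×312 + 425×80 + 350×72 + 565×389 + 230×477 + 240×133 + 575×675 + 70×349 + 310×120 + 535×233
  = 105325 + 175440 + 31200 + 34000 + 25200 + 219785 + 109710 + 31920 + 388125 + 24430 + 37200 + 124655 = 1306990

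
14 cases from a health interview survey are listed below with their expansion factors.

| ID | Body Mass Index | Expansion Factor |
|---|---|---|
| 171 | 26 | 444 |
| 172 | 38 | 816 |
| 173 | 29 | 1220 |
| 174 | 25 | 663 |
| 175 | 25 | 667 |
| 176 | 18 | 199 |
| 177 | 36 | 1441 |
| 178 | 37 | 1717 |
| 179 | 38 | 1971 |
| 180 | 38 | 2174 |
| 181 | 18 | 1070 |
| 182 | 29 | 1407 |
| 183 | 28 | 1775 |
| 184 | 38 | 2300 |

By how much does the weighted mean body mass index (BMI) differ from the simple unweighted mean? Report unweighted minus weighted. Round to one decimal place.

-2.5

Unweighted sum = 423
Unweighted mean = 423 / 14 = 30.214286
Weighted sum = 584842
Sum of weights = 17864
Weighted mean = 584842 / 17864 = 32.73858
Difference (unweighted minus weighted) = -2.5242947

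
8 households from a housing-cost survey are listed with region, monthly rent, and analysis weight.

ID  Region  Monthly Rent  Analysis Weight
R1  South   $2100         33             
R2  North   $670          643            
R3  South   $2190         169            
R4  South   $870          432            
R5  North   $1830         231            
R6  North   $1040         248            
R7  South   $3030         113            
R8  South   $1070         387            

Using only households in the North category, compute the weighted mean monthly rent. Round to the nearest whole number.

991

North rows: R2, R5, R6
Weighted sum = 1111460
Sum of weights = 643 + 231 + 248 = 1122
Weighted mean = 1111460 / 1122 = 990.60606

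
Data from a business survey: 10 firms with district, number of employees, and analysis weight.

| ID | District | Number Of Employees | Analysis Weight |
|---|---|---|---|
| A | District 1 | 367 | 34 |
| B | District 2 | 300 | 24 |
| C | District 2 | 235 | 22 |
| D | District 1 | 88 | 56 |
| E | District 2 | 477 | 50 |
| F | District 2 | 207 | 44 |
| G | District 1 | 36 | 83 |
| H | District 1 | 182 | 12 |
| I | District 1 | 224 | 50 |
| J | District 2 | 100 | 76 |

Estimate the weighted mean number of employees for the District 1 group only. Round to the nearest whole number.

144

District 1 rows: A, D, G, H, I
Weighted sum = 367×34 + 88×56 + 36×83 + 182×12 + 224×50
  = 12478 + 4928 + 2988 + 2184 + 11200 = 33778
Sum of weights = 34 + 56 + 83 + 12 + 50 = 235
Weighted mean = 33778 / 235 = 143.73617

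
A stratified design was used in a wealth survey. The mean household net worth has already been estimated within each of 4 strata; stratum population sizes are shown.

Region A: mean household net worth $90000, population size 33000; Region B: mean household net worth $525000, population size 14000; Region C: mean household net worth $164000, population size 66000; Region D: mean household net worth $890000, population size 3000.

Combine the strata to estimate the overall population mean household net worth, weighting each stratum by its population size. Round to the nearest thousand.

205000

Σ Nₕ·x̄ₕ = 90000×33000 + 525000×14000 + 164000×66000 + 890000×3000
  = 2970000000 + 7350000000 + 10824000000 + 2670000000 = 23814000000
Σ Nₕ = 33000 + 14000 + 66000 + 3000 = 116000
Overall mean = 23814000000 / 116000 = 205293.1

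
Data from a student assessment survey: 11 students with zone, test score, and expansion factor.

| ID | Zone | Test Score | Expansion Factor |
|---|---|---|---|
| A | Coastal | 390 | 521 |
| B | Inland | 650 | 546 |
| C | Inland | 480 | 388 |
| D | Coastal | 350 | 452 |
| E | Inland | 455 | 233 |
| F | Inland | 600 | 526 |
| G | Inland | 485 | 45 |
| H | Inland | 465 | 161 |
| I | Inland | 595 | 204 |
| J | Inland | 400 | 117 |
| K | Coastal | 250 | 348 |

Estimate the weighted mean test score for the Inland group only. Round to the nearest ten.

550

Inland rows: B, C, E, F, G, H, I, J
Weighted sum = 650×546 + 480×388 + 455×233 + 600×526 + 485×45 + 465×161 + 595×204 + 400×117
  = 354900 + 186240 + 106015 + 315600 + 21825 + 74865 + 121380 + 46800 = 1227625
Sum of weights = 546 + 388 + 233 + 526 + 45 + 161 + 204 + 117 = 2220
Weighted mean = 1227625 / 2220 = 552.98423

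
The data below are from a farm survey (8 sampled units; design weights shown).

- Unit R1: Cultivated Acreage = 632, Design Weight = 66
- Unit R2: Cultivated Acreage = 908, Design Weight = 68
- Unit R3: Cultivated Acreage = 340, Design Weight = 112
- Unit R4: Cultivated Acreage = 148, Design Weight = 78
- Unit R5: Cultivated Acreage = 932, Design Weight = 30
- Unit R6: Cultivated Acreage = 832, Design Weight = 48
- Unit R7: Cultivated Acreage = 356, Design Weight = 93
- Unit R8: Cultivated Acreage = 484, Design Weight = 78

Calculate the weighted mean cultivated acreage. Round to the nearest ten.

Weighted sum = 632×66 + 908×68 + 340×112 + 148×78 + 932×30 + 832×48 + 356×93 + 484×78
  = 291836
Sum of weights = 66 + 68 + 112 + 78 + 30 + 48 + 93 + 78 = 573
Weighted mean = 291836 / 573 = 509.31239

510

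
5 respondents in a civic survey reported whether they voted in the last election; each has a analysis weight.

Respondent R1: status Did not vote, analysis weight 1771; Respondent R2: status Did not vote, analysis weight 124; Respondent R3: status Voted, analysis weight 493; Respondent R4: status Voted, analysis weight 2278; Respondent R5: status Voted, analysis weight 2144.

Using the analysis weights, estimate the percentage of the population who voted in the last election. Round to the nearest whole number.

Sum of weights for 'Voted' = 493 + 2278 + 2144 = 4915
Total weight = 1771 + 124 + 493 + 2278 + 2144 = 6810
Weighted proportion = 4915 / 6810 = 0.72173275 → 72.173275%

72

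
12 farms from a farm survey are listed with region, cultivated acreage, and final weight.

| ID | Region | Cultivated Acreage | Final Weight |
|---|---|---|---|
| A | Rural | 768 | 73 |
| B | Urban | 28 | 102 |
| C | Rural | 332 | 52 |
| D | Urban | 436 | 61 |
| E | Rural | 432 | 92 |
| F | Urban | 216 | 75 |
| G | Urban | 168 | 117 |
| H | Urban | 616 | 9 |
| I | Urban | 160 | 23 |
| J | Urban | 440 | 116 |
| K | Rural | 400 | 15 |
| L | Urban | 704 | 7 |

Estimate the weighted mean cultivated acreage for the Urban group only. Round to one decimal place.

255.9

Urban rows: B, D, F, G, H, I, J, L
Weighted sum = 28×102 + 436×61 + 216×75 + 168×117 + 616×9 + 160×23 + 440×116 + 704×7
  = 2856 + 26596 + 16200 + 19656 + 5544 + 3680 + 51040 + 4928 = 130500
Sum of weights = 510
Weighted mean = 130500 / 510 = 255.88235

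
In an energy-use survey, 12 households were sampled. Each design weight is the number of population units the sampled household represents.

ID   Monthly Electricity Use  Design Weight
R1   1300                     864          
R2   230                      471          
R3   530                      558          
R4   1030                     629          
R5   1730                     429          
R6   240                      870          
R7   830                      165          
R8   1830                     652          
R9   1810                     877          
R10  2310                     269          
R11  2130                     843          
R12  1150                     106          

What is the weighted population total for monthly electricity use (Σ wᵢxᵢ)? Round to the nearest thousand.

Weighted total = 1300×864 + 230×471 + 530×558 + 1030×629 + 1730×429 + 240×870 + 830×165 + 1830×652 + 1810×877 + 2310×269 + 2130×843 + 1150×106
  = 8582470

8582000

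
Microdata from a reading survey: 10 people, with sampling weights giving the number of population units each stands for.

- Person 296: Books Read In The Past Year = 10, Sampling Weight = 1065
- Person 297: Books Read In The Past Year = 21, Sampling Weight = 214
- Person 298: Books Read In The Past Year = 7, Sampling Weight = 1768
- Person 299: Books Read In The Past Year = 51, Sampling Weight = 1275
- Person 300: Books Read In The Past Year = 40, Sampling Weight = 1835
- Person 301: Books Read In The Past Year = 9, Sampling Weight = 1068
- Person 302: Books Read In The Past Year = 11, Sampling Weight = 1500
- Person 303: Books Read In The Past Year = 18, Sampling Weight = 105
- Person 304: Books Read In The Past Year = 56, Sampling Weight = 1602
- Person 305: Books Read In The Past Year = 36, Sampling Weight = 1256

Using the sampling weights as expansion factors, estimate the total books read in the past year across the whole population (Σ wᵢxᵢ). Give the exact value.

328875

Weighted total = 10×1065 + 21×214 + 7×1768 + 51×1275 + 40×1835 + 9×1068 + 11×1500 + 18×105 + 56×1602 + 36×1256
  = 10650 + 4494 + 12376 + 65025 + 73400 + 9612 + 16500 + 1890 + 89712 + 45216 = 328875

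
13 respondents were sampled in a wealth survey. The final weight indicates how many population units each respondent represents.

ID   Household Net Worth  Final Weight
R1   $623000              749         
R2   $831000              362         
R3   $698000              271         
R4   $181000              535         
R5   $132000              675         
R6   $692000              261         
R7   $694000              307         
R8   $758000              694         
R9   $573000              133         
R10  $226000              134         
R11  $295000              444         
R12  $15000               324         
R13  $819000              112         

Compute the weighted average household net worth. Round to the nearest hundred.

479200

Weighted sum = 2396325000
Sum of weights = 5001
Weighted mean = 2396325000 / 5001 = 479169.17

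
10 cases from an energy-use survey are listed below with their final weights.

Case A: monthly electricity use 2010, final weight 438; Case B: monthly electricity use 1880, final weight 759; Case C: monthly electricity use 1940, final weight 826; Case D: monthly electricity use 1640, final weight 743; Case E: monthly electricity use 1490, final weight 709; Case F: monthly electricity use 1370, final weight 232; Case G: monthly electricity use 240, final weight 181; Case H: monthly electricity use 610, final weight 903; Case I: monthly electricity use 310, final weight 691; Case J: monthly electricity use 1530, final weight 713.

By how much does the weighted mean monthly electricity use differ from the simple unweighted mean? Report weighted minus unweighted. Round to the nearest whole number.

54

Unweighted sum = 2010 + 1880 + 1940 + 1640 + 1490 + 1370 + 240 + 610 + 310 + 1530 = 13020
Unweighted mean = 13020 / 10 = 1302
Weighted sum = 2010×438 + 1880×759 + 1940×826 + 1640×743 + 1490×709 + 1370×232 + 240×181 + 610×903 + 310×691 + 1530×713
  = 880380 + 1426920 + 1602440 + 1218520 + 1056410 + 317840 + 43440 + 550830 + 214210 + 1090890 = 8401880
Sum of weights = 438 + 759 + 826 + 743 + 709 + 232 + 181 + 903 + 691 + 713 = 6195
Weighted mean = 8401880 / 6195 = 1356.2357
Difference (weighted minus unweighted) = 54.235674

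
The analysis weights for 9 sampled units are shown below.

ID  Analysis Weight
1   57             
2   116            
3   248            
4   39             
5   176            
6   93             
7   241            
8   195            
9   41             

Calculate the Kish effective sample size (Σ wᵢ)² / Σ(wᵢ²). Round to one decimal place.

6.7

Σ wᵢ = 57 + 116 + 248 + 39 + 176 + 93 + 241 + 195 + 41 = 1206
Σ wᵢ² = 3249 + 13456 + 61504 + 1521 + 30976 + 8649 + 58081 + 38025 + 1681 = 217142
n_eff = 1206² / 217142 = 1454436 / 217142 = 6.698087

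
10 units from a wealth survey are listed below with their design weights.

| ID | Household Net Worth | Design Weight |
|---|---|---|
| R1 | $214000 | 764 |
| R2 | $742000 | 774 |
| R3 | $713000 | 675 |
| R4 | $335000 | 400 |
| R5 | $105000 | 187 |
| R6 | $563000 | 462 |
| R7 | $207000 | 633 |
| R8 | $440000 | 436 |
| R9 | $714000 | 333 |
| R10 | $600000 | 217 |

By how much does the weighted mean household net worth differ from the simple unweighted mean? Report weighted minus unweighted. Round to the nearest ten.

12760

Unweighted sum = 214000 + 742000 + 713000 + 335000 + 105000 + 563000 + 207000 + 440000 + 714000 + 600000 = 4633000
Unweighted mean = 4633000 / 10 = 463300
Weighted sum = 214000×764 + 742000×774 + 713000×675 + 335000×400 + 105000×187 + 563000×462 + 207000×633 + 440000×436 + 714000×333 + 600000×217
  = 163496000 + 574308000 + 481275000 + 134000000 + 19635000 + 260106000 + 131031000 + 191840000 + 237762000 + 130200000 = 2323653000
Sum of weights = 764 + 774 + 675 + 400 + 187 + 462 + 633 + 436 + 333 + 217 = 4881
Weighted mean = 2323653000 / 4881 = 476060.85
Difference (weighted minus unweighted) = 12760.848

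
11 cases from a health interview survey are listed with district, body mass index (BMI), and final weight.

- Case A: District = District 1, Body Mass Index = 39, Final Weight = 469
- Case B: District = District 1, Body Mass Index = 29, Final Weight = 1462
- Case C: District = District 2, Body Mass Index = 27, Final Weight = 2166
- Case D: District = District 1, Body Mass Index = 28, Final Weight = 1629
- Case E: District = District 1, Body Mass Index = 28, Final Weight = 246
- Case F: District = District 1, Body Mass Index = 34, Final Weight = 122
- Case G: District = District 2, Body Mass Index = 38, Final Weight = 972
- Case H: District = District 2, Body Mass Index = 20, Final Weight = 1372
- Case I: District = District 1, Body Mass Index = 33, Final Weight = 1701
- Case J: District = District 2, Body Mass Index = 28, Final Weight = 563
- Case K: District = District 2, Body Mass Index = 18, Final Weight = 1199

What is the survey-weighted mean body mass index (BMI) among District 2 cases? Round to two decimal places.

25.54

District 2 rows: C, G, H, J, K
Weighted sum = 27×2166 + 38×972 + 20×1372 + 28×563 + 18×1199
  = 160204
Sum of weights = 2166 + 972 + 1372 + 563 + 1199 = 6272
Weighted mean = 160204 / 6272 = 25.54273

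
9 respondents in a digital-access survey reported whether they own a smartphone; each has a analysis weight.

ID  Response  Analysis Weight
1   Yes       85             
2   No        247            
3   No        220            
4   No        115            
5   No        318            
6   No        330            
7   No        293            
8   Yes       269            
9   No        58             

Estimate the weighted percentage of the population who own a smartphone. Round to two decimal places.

18.29

Sum of weights for 'Yes' = 85 + 269 = 354
Total weight = 85 + 247 + 220 + 115 + 318 + 330 + 293 + 269 + 58 = 1935
Weighted proportion = 354 / 1935 = 0.18294574 → 18.294574%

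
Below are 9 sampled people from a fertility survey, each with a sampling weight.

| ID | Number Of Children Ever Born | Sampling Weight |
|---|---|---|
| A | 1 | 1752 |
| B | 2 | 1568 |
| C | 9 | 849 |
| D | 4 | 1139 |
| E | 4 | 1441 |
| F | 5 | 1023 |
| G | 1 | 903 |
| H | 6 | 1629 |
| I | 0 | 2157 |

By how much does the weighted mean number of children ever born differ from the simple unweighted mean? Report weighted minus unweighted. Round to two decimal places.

-0.45

Unweighted sum = 1 + 2 + 9 + 4 + 4 + 5 + 1 + 6 + 0 = 32
Unweighted mean = 32 / 9 = 3.5555556
Weighted sum = 1×1752 + 2×1568 + 9×849 + 4×1139 + 4×1441 + 5×1023 + 1×903 + 6×1629 + 0×2157
  = 38641
Sum of weights = 12461
Weighted mean = 38641 / 12461 = 3.100955
Difference (weighted minus unweighted) = -0.45460058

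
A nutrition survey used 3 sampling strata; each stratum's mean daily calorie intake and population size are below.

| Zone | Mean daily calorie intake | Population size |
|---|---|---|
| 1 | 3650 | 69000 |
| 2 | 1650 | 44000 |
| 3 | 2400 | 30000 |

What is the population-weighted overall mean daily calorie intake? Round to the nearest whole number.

Σ Nₕ·x̄ₕ = 3650×69000 + 1650×44000 + 2400×30000
  = 251850000 + 72600000 + 72000000 = 396450000
Σ Nₕ = 69000 + 44000 + 30000 = 143000
Overall mean = 396450000 / 143000 = 2772.3776

2772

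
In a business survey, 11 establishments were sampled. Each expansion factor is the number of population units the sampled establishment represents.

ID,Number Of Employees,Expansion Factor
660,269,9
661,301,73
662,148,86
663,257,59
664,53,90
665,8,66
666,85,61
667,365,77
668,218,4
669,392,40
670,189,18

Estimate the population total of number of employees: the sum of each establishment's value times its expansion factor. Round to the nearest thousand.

111000

Weighted total = 269×9 + 301×73 + 148×86 + 257×59 + 53×90 + 8×66 + 85×61 + 365×77 + 218×4 + 392×40 + 189×18
  = 2421 + 21973 + 12728 + 15163 + 4770 + 528 + 5185 + 28105 + 872 + 15680 + 3402 = 110827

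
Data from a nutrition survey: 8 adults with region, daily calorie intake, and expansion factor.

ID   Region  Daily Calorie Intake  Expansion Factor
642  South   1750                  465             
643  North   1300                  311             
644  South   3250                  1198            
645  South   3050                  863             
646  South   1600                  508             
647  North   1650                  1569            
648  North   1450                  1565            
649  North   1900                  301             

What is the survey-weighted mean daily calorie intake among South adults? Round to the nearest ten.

South rows: 642, 644, 645, 646
Weighted sum = 1750×465 + 3250×1198 + 3050×863 + 1600×508
  = 8152200
Sum of weights = 465 + 1198 + 863 + 508 = 3034
Weighted mean = 8152200 / 3034 = 2686.9479

2690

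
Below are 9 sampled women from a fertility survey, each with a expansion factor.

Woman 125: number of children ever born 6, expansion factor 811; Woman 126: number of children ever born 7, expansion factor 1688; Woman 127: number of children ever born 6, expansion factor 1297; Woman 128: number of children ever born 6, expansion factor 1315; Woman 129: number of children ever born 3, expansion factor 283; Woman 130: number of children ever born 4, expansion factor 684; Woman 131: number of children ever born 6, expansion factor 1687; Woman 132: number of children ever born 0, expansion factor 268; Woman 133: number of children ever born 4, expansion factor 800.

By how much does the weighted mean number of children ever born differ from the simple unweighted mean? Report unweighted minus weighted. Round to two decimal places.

Unweighted sum = 6 + 7 + 6 + 6 + 3 + 4 + 6 + 0 + 4 = 42
Unweighted mean = 42 / 9 = 4.6666667
Weighted sum = 6×811 + 7×1688 + 6×1297 + 6×1315 + 3×283 + 4×684 + 6×1687 + 0×268 + 4×800
  = 4866 + 11816 + 7782 + 7890 + 849 + 2736 + 10122 + 0 + 3200 = 49261
Sum of weights = 8833
Weighted mean = 49261 / 8833 = 5.5769274
Difference (unweighted minus weighted) = -0.91026076

-0.91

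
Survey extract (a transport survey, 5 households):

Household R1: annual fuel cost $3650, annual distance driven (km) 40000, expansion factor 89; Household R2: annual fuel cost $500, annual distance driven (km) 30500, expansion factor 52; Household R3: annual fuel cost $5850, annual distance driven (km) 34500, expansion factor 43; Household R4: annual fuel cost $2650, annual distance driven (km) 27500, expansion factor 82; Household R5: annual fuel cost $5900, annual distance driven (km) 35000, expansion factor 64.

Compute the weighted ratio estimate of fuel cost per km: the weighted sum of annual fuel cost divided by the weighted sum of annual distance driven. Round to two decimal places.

0.11

Σ wᵢ·y = 3650×89 + 500×52 + 5850×43 + 2650×82 + 5900×64
  = 324850 + 26000 + 251550 + 217300 + 377600 = 1197300
Σ wᵢ·x = 11124500
Ratio = 1197300 / 11124500 = 0.10762731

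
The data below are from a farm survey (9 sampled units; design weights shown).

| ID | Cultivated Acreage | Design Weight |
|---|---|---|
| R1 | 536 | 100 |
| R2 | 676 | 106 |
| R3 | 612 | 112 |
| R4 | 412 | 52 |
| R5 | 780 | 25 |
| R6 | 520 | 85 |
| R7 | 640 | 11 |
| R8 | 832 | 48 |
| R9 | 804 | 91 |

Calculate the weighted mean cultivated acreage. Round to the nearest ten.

630

Weighted sum = 399064
Sum of weights = 630
Weighted mean = 399064 / 630 = 633.43492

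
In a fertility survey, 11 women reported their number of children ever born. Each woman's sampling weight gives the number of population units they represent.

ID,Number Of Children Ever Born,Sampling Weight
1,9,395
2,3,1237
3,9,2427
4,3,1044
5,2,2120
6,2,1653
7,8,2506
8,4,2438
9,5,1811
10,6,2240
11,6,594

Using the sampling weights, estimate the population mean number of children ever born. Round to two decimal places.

5.18

Weighted sum = 9×395 + 3×1237 + 9×2427 + 3×1044 + 2×2120 + 2×1653 + 8×2506 + 4×2438 + 5×1811 + 6×2240 + 6×594
  = 3555 + 3711 + 21843 + 3132 + 4240 + 3306 + 20048 + 9752 + 9055 + 13440 + 3564 = 95646
Sum of weights = 395 + 1237 + 2427 + 1044 + 2120 + 1653 + 2506 + 2438 + 1811 + 2240 + 594 = 18465
Weighted mean = 95646 / 18465 = 5.1798538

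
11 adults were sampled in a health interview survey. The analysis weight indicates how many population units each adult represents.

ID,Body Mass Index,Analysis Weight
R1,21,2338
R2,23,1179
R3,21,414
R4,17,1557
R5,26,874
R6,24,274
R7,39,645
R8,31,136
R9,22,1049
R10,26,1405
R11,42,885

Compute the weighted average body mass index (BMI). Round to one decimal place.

24.8

Weighted sum = 21×2338 + 23×1179 + 21×414 + 17×1557 + 26×874 + 24×274 + 39×645 + 31×136 + 22×1049 + 26×1405 + 42×885
  = 49098 + 27117 + 8694 + 26469 + 22724 + 6576 + 25155 + 4216 + 23078 + 36530 + 37170 = 266827
Sum of weights = 2338 + 1179 + 414 + 1557 + 874 + 274 + 645 + 136 + 1049 + 1405 + 885 = 10756
Weighted mean = 266827 / 10756 = 24.80727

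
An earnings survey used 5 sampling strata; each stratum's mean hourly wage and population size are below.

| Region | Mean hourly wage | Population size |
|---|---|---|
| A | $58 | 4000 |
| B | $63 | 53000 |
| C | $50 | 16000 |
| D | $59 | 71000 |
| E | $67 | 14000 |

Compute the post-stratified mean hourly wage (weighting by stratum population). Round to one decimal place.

60.1

Σ Nₕ·x̄ₕ = 58×4000 + 63×53000 + 50×16000 + 59×71000 + 67×14000
  = 232000 + 3339000 + 800000 + 4189000 + 938000 = 9498000
Σ Nₕ = 4000 + 53000 + 16000 + 71000 + 14000 = 158000
Overall mean = 9498000 / 158000 = 60.113924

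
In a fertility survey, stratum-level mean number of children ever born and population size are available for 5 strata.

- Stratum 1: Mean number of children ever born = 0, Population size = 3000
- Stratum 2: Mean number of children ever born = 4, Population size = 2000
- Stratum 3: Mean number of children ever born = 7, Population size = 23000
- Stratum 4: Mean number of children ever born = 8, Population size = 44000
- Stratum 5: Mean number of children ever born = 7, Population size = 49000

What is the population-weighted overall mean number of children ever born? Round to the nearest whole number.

7

Σ Nₕ·x̄ₕ = 864000
Σ Nₕ = 3000 + 2000 + 23000 + 44000 + 49000 = 121000
Overall mean = 864000 / 121000 = 7.1404959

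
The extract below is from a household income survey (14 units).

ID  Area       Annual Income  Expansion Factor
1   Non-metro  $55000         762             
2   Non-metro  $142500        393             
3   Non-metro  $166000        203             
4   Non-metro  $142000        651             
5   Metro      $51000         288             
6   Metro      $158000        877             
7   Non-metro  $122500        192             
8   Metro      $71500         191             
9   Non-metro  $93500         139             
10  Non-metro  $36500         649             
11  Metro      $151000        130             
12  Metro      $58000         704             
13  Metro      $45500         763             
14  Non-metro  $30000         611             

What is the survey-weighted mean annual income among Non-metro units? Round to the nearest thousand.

Non-metro rows: 1, 2, 3, 4, 7, 9, 10, 14
Weighted sum = 55000×762 + 142500×393 + 166000×203 + 142000×651 + 122500×192 + 93500×139 + 36500×649 + 30000×611
  = 41910000 + 56002500 + 33698000 + 92442000 + 23520000 + 12996500 + 23688500 + 18330000 = 302587500
Sum of weights = 762 + 393 + 203 + 651 + 192 + 139 + 649 + 611 = 3600
Weighted mean = 302587500 / 3600 = 84052.083

84000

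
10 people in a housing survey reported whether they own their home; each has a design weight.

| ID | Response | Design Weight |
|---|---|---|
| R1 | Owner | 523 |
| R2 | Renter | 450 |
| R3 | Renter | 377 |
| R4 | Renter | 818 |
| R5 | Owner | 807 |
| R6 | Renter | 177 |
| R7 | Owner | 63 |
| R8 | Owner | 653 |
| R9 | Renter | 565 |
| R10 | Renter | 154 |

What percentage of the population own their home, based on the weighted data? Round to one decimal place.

Sum of weights for 'Owner' = 523 + 807 + 63 + 653 = 2046
Total weight = 523 + 450 + 377 + 818 + 807 + 177 + 63 + 653 + 565 + 154 = 4587
Weighted proportion = 2046 / 4587 = 0.44604317 → 44.604317%

44.6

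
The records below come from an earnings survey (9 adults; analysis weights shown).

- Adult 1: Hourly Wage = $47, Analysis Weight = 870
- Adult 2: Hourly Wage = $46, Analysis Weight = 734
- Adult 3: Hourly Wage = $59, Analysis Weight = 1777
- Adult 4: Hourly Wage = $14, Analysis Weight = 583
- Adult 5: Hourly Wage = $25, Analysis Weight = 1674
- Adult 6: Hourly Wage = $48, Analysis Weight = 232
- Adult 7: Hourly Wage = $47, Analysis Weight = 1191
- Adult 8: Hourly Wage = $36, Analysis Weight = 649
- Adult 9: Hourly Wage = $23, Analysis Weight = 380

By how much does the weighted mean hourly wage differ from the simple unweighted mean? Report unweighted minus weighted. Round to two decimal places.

-2.30

Unweighted sum = 47 + 46 + 59 + 14 + 25 + 48 + 47 + 36 + 23 = 345
Unweighted mean = 345 / 9 = 38.333333
Weighted sum = 47×870 + 46×734 + 59×1777 + 14×583 + 25×1674 + 48×232 + 47×1191 + 36×649 + 23×380
  = 40890 + 33764 + 104843 + 8162 + 41850 + 11136 + 55977 + 23364 + 8740 = 328726
Sum of weights = 8090
Weighted mean = 328726 / 8090 = 40.633622
Difference (unweighted minus weighted) = -2.3002884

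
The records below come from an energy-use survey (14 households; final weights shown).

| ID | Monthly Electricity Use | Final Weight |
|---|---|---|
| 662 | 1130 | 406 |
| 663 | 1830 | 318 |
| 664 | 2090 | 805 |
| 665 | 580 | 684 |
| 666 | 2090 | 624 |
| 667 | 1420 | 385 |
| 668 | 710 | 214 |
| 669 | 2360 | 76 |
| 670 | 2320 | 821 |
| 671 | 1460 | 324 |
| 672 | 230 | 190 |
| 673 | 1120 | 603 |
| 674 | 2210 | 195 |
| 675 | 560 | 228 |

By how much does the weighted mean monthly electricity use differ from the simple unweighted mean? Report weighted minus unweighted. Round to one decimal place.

Unweighted sum = 20110
Unweighted mean = 20110 / 14 = 1436.4286
Weighted sum = 8957500
Sum of weights = 5873
Weighted mean = 8957500 / 5873 = 1525.2001
Difference (weighted minus unweighted) = 88.771497

88.8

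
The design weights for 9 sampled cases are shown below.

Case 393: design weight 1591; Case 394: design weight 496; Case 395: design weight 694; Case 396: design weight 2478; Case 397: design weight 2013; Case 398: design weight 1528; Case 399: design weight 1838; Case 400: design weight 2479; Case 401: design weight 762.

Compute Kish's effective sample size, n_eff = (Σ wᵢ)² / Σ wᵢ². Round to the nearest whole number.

7

Σ wᵢ = 1591 + 496 + 694 + 2478 + 2013 + 1528 + 1838 + 2479 + 762 = 13879
Σ wᵢ² = 2531281 + 246016 + 481636 + 6140484 + 4052169 + 2334784 + 3378244 + 6145441 + 580644 = 25890699
n_eff = 13879² / 25890699 = 192626641 / 25890699 = 7.4399938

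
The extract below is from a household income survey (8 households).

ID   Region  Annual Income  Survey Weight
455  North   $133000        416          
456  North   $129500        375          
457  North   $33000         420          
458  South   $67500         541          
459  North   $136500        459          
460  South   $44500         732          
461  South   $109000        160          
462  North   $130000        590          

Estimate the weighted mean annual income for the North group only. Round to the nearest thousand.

North rows: 455, 456, 457, 459, 462
Weighted sum = 133000×416 + 129500×375 + 33000×420 + 136500×459 + 130000×590
  = 55328000 + 48562500 + 13860000 + 62653500 + 76700000 = 257104000
Sum of weights = 416 + 375 + 420 + 459 + 590 = 2260
Weighted mean = 257104000 / 2260 = 113762.83

114000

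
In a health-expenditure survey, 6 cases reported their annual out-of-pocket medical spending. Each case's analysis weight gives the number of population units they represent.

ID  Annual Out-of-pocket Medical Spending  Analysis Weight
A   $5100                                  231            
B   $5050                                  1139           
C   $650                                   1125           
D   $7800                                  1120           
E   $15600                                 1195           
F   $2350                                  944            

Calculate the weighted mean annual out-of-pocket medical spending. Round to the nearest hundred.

Weighted sum = 5100×231 + 5050×1139 + 650×1125 + 7800×1120 + 15600×1195 + 2350×944
  = 1178100 + 5751950 + 731250 + 8736000 + 18642000 + 2218400 = 37257700
Sum of weights = 231 + 1139 + 1125 + 1120 + 1195 + 944 = 5754
Weighted mean = 37257700 / 5754 = 6475.0956

6500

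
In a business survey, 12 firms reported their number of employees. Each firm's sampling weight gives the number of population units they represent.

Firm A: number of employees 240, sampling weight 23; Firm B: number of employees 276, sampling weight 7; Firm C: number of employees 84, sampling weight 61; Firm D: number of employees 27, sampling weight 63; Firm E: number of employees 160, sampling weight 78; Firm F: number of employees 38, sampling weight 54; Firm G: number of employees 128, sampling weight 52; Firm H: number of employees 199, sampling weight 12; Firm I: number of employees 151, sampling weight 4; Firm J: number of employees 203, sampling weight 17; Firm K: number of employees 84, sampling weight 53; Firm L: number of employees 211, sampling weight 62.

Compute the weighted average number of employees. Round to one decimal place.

122.3

Weighted sum = 59442
Sum of weights = 23 + 7 + 61 + 63 + 78 + 54 + 52 + 12 + 4 + 17 + 53 + 62 = 486
Weighted mean = 59442 / 486 = 122.30864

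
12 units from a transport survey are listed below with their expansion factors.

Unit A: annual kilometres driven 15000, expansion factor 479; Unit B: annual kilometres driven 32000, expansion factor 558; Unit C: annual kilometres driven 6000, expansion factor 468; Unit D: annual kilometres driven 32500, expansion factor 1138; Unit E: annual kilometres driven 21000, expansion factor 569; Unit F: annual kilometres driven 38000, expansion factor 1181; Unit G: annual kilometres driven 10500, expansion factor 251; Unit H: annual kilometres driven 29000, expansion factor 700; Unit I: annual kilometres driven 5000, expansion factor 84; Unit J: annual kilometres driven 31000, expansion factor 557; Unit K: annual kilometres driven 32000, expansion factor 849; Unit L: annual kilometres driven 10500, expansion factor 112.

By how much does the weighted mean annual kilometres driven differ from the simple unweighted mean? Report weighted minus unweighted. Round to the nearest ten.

5570

Unweighted sum = 262500
Unweighted mean = 262500 / 12 = 21875
Weighted sum = 15000×479 + 32000×558 + 6000×468 + 32500×1138 + 21000×569 + 38000×1181 + 10500×251 + 29000×700 + 5000×84 + 31000×557 + 32000×849 + 10500×112
  = 7185000 + 17856000 + 2808000 + 36985000 + 11949000 + 44878000 + 2635500 + 20300000 + 420000 + 17267000 + 27168000 + 1176000 = 190627500
Sum of weights = 479 + 558 + 468 + 1138 + 569 + 1181 + 251 + 700 + 84 + 557 + 849 + 112 = 6946
Weighted mean = 190627500 / 6946 = 27444.212
Difference (weighted minus unweighted) = 5569.2125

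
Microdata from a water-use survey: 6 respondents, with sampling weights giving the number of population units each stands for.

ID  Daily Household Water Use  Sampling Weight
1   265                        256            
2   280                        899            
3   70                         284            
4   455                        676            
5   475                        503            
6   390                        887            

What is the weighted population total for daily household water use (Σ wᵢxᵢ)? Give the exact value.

1231875

Weighted total = 265×256 + 280×899 + 70×284 + 455×676 + 475×503 + 390×887
  = 67840 + 251720 + 19880 + 307580 + 238925 + 345930 = 1231875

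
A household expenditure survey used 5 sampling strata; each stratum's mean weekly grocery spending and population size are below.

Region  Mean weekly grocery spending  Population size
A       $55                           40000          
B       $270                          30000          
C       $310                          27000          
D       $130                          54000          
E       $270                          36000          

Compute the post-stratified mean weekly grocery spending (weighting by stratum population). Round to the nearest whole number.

189

Σ Nₕ·x̄ₕ = 55×40000 + 270×30000 + 310×27000 + 130×54000 + 270×36000
  = 2200000 + 8100000 + 8370000 + 7020000 + 9720000 = 35410000
Σ Nₕ = 40000 + 30000 + 27000 + 54000 + 36000 = 187000
Overall mean = 35410000 / 187000 = 189.35829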